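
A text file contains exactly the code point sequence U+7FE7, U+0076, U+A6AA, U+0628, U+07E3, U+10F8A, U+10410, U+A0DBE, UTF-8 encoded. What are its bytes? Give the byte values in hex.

U+7FE7: 3-byte form → E7 BF A7.
U+0076: 1-byte form → 76.
U+A6AA: 3-byte form → EA 9A AA.
U+0628: 2-byte form → D8 A8.
U+07E3: 2-byte form → DF A3.
U+10F8A: 4-byte form → F0 90 BE 8A.
U+10410: 4-byte form → F0 90 90 90.
U+A0DBE: 4-byte form → F2 A0 B6 BE.
Concatenated (23 bytes): E7 BF A7 76 EA 9A AA D8 A8 DF A3 F0 90 BE 8A F0 90 90 90 F2 A0 B6 BE.

E7 BF A7 76 EA 9A AA D8 A8 DF A3 F0 90 BE 8A F0 90 90 90 F2 A0 B6 BE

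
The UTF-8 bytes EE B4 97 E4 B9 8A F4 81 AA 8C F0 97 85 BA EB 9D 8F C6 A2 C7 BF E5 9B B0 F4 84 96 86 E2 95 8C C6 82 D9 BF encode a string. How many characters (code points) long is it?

12

Byte at offset 0: 0xEE = 11101110 → 3-byte char (#1). Advance 3.
Byte at offset 3: 0xE4 = 11100100 → 3-byte char (#2). Advance 3.
Byte at offset 6: 0xF4 = 11110100 → 4-byte char (#3). Advance 4.
Byte at offset 10: 0xF0 = 11110000 → 4-byte char (#4). Advance 4.
Byte at offset 14: 0xEB = 11101011 → 3-byte char (#5). Advance 3.
Byte at offset 17: 0xC6 = 11000110 → 2-byte char (#6). Advance 2.
Byte at offset 19: 0xC7 = 11000111 → 2-byte char (#7). Advance 2.
Byte at offset 21: 0xE5 = 11100101 → 3-byte char (#8). Advance 3.
Byte at offset 24: 0xF4 = 11110100 → 4-byte char (#9). Advance 4.
Byte at offset 28: 0xE2 = 11100010 → 3-byte char (#10). Advance 3.
Byte at offset 31: 0xC6 = 11000110 → 2-byte char (#11). Advance 2.
Byte at offset 33: 0xD9 = 11011001 → 2-byte char (#12). Advance 2.
Reached end at offset 35 after 12 code points.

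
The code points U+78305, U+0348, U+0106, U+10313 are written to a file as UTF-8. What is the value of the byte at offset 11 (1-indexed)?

0x8C

1-indexed offset 11 is 0-indexed offset 10.
U+78305 → 4-byte form F1 B8 8C 85 at offsets 0–3.
U+0348 → 2-byte form CD 88 at offsets 4–5.
U+0106 → 2-byte form C4 86 at offsets 6–7.
U+10313 → 4-byte form F0 90 8C 93 at offsets 8–11.
Offset 10 falls in char 4's range; it's byte 3 of F0 90 8C 93 = 0x8C.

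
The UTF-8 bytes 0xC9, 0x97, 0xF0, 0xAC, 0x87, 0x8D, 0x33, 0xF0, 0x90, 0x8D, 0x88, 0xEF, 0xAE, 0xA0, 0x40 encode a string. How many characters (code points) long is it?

Byte at offset 0: 0xC9 = 11001001 → 2-byte char (#1). Advance 2.
Byte at offset 2: 0xF0 = 11110000 → 4-byte char (#2). Advance 4.
Byte at offset 6: 0x33 = 00110011 → 1-byte char (#3). Advance 1.
Byte at offset 7: 0xF0 = 11110000 → 4-byte char (#4). Advance 4.
Byte at offset 11: 0xEF = 11101111 → 3-byte char (#5). Advance 3.
Byte at offset 14: 0x40 = 01000000 → 1-byte char (#6). Advance 1.
Reached end at offset 15 after 6 code points.

6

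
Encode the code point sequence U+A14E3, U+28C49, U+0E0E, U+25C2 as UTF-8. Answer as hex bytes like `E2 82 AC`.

U+A14E3: 4-byte form → F2 A1 93 A3.
U+28C49: 4-byte form → F0 A8 B1 89.
U+0E0E: 3-byte form → E0 B8 8E.
U+25C2: 3-byte form → E2 97 82.
Concatenated (14 bytes): F2 A1 93 A3 F0 A8 B1 89 E0 B8 8E E2 97 82.

F2 A1 93 A3 F0 A8 B1 89 E0 B8 8E E2 97 82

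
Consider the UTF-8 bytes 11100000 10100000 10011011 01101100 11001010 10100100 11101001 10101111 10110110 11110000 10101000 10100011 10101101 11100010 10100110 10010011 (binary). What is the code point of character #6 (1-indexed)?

Offset 0: leading byte 0xE0 = 11100000 → 3-byte char #1 = E0 A0 9B.
Offset 3: leading byte 0x6C = 01101100 → 1-byte char #2 = 6C.
Offset 4: leading byte 0xCA = 11001010 → 2-byte char #3 = CA A4.
Offset 6: leading byte 0xE9 = 11101001 → 3-byte char #4 = E9 AF B6.
Offset 9: leading byte 0xF0 = 11110000 → 4-byte char #5 = F0 A8 A3 AD.
Offset 13: leading byte 0xE2 = 11100010 → 3-byte char #6 = E2 A6 93.
Leading byte 0xE2 = 11100010 matches 1110xxxx → 3-byte sequence.
Byte 1: 0xE2 = 11100010, payload 0010 (4 bits).
Byte 2: 0xA6 = 10100110 (10xxxxxx ✓), payload 100110.
Byte 3: 0x93 = 10010011 (10xxxxxx ✓), payload 010011.
Concatenate: 0010100110010011 = 0x2993 (16 bits → U+2993).

U+2993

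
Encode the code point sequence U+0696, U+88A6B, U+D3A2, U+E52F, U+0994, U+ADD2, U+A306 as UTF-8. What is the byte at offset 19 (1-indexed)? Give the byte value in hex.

0xEA

1-indexed offset 19 is 0-indexed offset 18.
U+0696 → 2-byte form DA 96 at offsets 0–1.
U+88A6B → 4-byte form F2 88 A9 AB at offsets 2–5.
U+D3A2 → 3-byte form ED 8E A2 at offsets 6–8.
U+E52F → 3-byte form EE 94 AF at offsets 9–11.
U+0994 → 3-byte form E0 A6 94 at offsets 12–14.
U+ADD2 → 3-byte form EA B7 92 at offsets 15–17.
U+A306 → 3-byte form EA 8C 86 at offsets 18–20.
Offset 18 falls in char 7's range; it's byte 1 of EA 8C 86 = 0xEA.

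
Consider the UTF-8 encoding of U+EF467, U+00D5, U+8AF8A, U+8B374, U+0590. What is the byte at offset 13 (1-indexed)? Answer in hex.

1-indexed offset 13 is 0-indexed offset 12.
U+EF467 → 4-byte form F3 AF 91 A7 at offsets 0–3.
U+00D5 → 2-byte form C3 95 at offsets 4–5.
U+8AF8A → 4-byte form F2 8A BE 8A at offsets 6–9.
U+8B374 → 4-byte form F2 8B 8D B4 at offsets 10–13.
Offset 12 falls in char 4's range; it's byte 3 of F2 8B 8D B4 = 0x8D.

0x8D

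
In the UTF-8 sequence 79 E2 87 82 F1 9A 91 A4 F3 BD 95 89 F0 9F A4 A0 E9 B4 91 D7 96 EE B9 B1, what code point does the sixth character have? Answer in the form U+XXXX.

U+9D11

Offset 0: leading byte 0x79 = 01111001 → 1-byte char #1 = 79.
Offset 1: leading byte 0xE2 = 11100010 → 3-byte char #2 = E2 87 82.
Offset 4: leading byte 0xF1 = 11110001 → 4-byte char #3 = F1 9A 91 A4.
Offset 8: leading byte 0xF3 = 11110011 → 4-byte char #4 = F3 BD 95 89.
Offset 12: leading byte 0xF0 = 11110000 → 4-byte char #5 = F0 9F A4 A0.
Offset 16: leading byte 0xE9 = 11101001 → 3-byte char #6 = E9 B4 91.
Leading byte 0xE9 = 11101001 matches 1110xxxx → 3-byte sequence.
Byte 1: 0xE9 = 11101001, payload 1001 (4 bits).
Byte 2: 0xB4 = 10110100 (10xxxxxx ✓), payload 110100.
Byte 3: 0x91 = 10010001 (10xxxxxx ✓), payload 010001.
Concatenate: 1001110100010001 = 0x9D11 (16 bits → U+9D11).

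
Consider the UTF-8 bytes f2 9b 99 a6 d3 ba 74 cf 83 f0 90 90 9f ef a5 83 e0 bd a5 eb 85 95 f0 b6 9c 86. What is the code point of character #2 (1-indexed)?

U+04FA

Offset 0: leading byte 0xF2 = 11110010 → 4-byte char #1 = F2 9B 99 A6.
Offset 4: leading byte 0xD3 = 11010011 → 2-byte char #2 = D3 BA.
Leading byte 0xD3 = 11010011 matches 110xxxxx → 2-byte sequence.
Byte 1: 0xD3 = 11010011, payload 10011 (5 bits).
Byte 2: 0xBA = 10111010 (10xxxxxx ✓), payload 111010.
Concatenate: 10011111010 = 0x4FA (11 bits → U+04FA).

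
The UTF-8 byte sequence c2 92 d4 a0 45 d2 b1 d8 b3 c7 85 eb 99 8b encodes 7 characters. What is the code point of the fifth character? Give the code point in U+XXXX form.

U+0633

Offset 0: leading byte 0xC2 = 11000010 → 2-byte char #1 = C2 92.
Offset 2: leading byte 0xD4 = 11010100 → 2-byte char #2 = D4 A0.
Offset 4: leading byte 0x45 = 01000101 → 1-byte char #3 = 45.
Offset 5: leading byte 0xD2 = 11010010 → 2-byte char #4 = D2 B1.
Offset 7: leading byte 0xD8 = 11011000 → 2-byte char #5 = D8 B3.
Leading byte 0xD8 = 11011000 matches 110xxxxx → 2-byte sequence.
Byte 1: 0xD8 = 11011000, payload 11000 (5 bits).
Byte 2: 0xB3 = 10110011 (10xxxxxx ✓), payload 110011.
Concatenate: 11000110011 = 0x633 (11 bits → U+0633).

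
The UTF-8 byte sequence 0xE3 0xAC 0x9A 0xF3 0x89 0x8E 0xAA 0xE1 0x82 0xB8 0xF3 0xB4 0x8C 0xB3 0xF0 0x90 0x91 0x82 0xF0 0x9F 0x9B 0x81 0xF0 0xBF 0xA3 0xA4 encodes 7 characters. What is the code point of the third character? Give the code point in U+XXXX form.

Offset 0: leading byte 0xE3 = 11100011 → 3-byte char #1 = E3 AC 9A.
Offset 3: leading byte 0xF3 = 11110011 → 4-byte char #2 = F3 89 8E AA.
Offset 7: leading byte 0xE1 = 11100001 → 3-byte char #3 = E1 82 B8.
Leading byte 0xE1 = 11100001 matches 1110xxxx → 3-byte sequence.
Byte 1: 0xE1 = 11100001, payload 0001 (4 bits).
Byte 2: 0x82 = 10000010 (10xxxxxx ✓), payload 000010.
Byte 3: 0xB8 = 10111000 (10xxxxxx ✓), payload 111000.
Concatenate: 0001000010111000 = 0x10B8 (16 bits → U+10B8).

U+10B8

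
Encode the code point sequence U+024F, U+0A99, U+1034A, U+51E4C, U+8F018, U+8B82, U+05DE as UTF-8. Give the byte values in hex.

U+024F: 2-byte form → C9 8F.
U+0A99: 3-byte form → E0 AA 99.
U+1034A: 4-byte form → F0 90 8D 8A.
U+51E4C: 4-byte form → F1 91 B9 8C.
U+8F018: 4-byte form → F2 8F 80 98.
U+8B82: 3-byte form → E8 AE 82.
U+05DE: 2-byte form → D7 9E.
Concatenated (22 bytes): C9 8F E0 AA 99 F0 90 8D 8A F1 91 B9 8C F2 8F 80 98 E8 AE 82 D7 9E.

C9 8F E0 AA 99 F0 90 8D 8A F1 91 B9 8C F2 8F 80 98 E8 AE 82 D7 9E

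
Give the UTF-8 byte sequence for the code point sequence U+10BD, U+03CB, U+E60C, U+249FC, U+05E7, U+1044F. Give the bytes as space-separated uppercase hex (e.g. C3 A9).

U+10BD: 3-byte form → E1 82 BD.
U+03CB: 2-byte form → CF 8B.
U+E60C: 3-byte form → EE 98 8C.
U+249FC: 4-byte form → F0 A4 A7 BC.
U+05E7: 2-byte form → D7 A7.
U+1044F: 4-byte form → F0 90 91 8F.
Concatenated (18 bytes): E1 82 BD CF 8B EE 98 8C F0 A4 A7 BC D7 A7 F0 90 91 8F.

E1 82 BD CF 8B EE 98 8C F0 A4 A7 BC D7 A7 F0 90 91 8F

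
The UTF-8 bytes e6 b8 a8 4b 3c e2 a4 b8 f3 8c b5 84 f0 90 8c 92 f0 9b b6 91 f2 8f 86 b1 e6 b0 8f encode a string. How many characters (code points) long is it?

9

Byte at offset 0: 0xE6 = 11100110 → 3-byte char (#1). Advance 3.
Byte at offset 3: 0x4B = 01001011 → 1-byte char (#2). Advance 1.
Byte at offset 4: 0x3C = 00111100 → 1-byte char (#3). Advance 1.
Byte at offset 5: 0xE2 = 11100010 → 3-byte char (#4). Advance 3.
Byte at offset 8: 0xF3 = 11110011 → 4-byte char (#5). Advance 4.
Byte at offset 12: 0xF0 = 11110000 → 4-byte char (#6). Advance 4.
Byte at offset 16: 0xF0 = 11110000 → 4-byte char (#7). Advance 4.
Byte at offset 20: 0xF2 = 11110010 → 4-byte char (#8). Advance 4.
Byte at offset 24: 0xE6 = 11100110 → 3-byte char (#9). Advance 3.
Reached end at offset 27 after 9 code points.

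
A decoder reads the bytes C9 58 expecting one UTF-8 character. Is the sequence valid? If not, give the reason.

invalid (non-continuation byte where continuation expected)

Leading byte 0xC9 = 11001001 → 2-byte form.
Byte 2 is 0x58 = 01011000, which is not 10xxxxxx — expected a continuation byte.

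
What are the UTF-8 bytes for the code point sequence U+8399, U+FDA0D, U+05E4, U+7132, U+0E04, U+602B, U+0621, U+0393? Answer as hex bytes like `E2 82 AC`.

E8 8E 99 F3 BD A8 8D D7 A4 E7 84 B2 E0 B8 84 E6 80 AB D8 A1 CE 93

U+8399: 3-byte form → E8 8E 99.
U+FDA0D: 4-byte form → F3 BD A8 8D.
U+05E4: 2-byte form → D7 A4.
U+7132: 3-byte form → E7 84 B2.
U+0E04: 3-byte form → E0 B8 84.
U+602B: 3-byte form → E6 80 AB.
U+0621: 2-byte form → D8 A1.
U+0393: 2-byte form → CE 93.
Concatenated (22 bytes): E8 8E 99 F3 BD A8 8D D7 A4 E7 84 B2 E0 B8 84 E6 80 AB D8 A1 CE 93.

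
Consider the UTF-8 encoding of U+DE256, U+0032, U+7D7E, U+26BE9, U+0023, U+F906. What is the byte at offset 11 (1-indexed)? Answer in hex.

1-indexed offset 11 is 0-indexed offset 10.
U+DE256 → 4-byte form F3 9E 89 96 at offsets 0–3.
U+0032 → 1-byte form 32 at offsets 4–4.
U+7D7E → 3-byte form E7 B5 BE at offsets 5–7.
U+26BE9 → 4-byte form F0 A6 AF A9 at offsets 8–11.
Offset 10 falls in char 4's range; it's byte 3 of F0 A6 AF A9 = 0xAF.

0xAF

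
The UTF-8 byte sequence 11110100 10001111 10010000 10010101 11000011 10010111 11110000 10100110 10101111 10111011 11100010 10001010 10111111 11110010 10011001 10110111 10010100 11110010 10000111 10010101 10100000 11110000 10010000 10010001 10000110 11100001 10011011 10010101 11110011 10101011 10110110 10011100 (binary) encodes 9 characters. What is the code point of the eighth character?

U+16D5

Offset 0: leading byte 0xF4 = 11110100 → 4-byte char #1 = F4 8F 90 95.
Offset 4: leading byte 0xC3 = 11000011 → 2-byte char #2 = C3 97.
Offset 6: leading byte 0xF0 = 11110000 → 4-byte char #3 = F0 A6 AF BB.
Offset 10: leading byte 0xE2 = 11100010 → 3-byte char #4 = E2 8A BF.
Offset 13: leading byte 0xF2 = 11110010 → 4-byte char #5 = F2 99 B7 94.
Offset 17: leading byte 0xF2 = 11110010 → 4-byte char #6 = F2 87 95 A0.
Offset 21: leading byte 0xF0 = 11110000 → 4-byte char #7 = F0 90 91 86.
Offset 25: leading byte 0xE1 = 11100001 → 3-byte char #8 = E1 9B 95.
Leading byte 0xE1 = 11100001 matches 1110xxxx → 3-byte sequence.
Byte 1: 0xE1 = 11100001, payload 0001 (4 bits).
Byte 2: 0x9B = 10011011 (10xxxxxx ✓), payload 011011.
Byte 3: 0x95 = 10010101 (10xxxxxx ✓), payload 010101.
Concatenate: 0001011011010101 = 0x16D5 (16 bits → U+16D5).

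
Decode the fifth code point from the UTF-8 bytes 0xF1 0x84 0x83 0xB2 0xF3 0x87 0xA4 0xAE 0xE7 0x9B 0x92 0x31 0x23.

Offset 0: leading byte 0xF1 = 11110001 → 4-byte char #1 = F1 84 83 B2.
Offset 4: leading byte 0xF3 = 11110011 → 4-byte char #2 = F3 87 A4 AE.
Offset 8: leading byte 0xE7 = 11100111 → 3-byte char #3 = E7 9B 92.
Offset 11: leading byte 0x31 = 00110001 → 1-byte char #4 = 31.
Offset 12: leading byte 0x23 = 00100011 → 1-byte char #5 = 23.
Leading byte 0x23 = 00100011 matches 0xxxxxxx → 1-byte sequence.
Byte 1: 0x23 = 00100011, payload 0100011 (7 bits).
Concatenate: 0100011 = 0x23 (7 bits → U+0023).

U+0023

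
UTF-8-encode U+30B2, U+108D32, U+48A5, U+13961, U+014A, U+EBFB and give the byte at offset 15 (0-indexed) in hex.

U+30B2 → 3-byte form E3 82 B2 at offsets 0–2.
U+108D32 → 4-byte form F4 88 B4 B2 at offsets 3–6.
U+48A5 → 3-byte form E4 A2 A5 at offsets 7–9.
U+13961 → 4-byte form F0 93 A5 A1 at offsets 10–13.
U+014A → 2-byte form C5 8A at offsets 14–15.
Offset 15 falls in char 5's range; it's byte 2 of C5 8A = 0x8A.

0x8A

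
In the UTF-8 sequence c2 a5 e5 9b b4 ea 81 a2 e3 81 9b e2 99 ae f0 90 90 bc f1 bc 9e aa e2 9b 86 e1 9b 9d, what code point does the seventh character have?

Offset 0: leading byte 0xC2 = 11000010 → 2-byte char #1 = C2 A5.
Offset 2: leading byte 0xE5 = 11100101 → 3-byte char #2 = E5 9B B4.
Offset 5: leading byte 0xEA = 11101010 → 3-byte char #3 = EA 81 A2.
Offset 8: leading byte 0xE3 = 11100011 → 3-byte char #4 = E3 81 9B.
Offset 11: leading byte 0xE2 = 11100010 → 3-byte char #5 = E2 99 AE.
Offset 14: leading byte 0xF0 = 11110000 → 4-byte char #6 = F0 90 90 BC.
Offset 18: leading byte 0xF1 = 11110001 → 4-byte char #7 = F1 BC 9E AA.
Leading byte 0xF1 = 11110001 matches 11110xxx → 4-byte sequence.
Byte 1: 0xF1 = 11110001, payload 001 (3 bits).
Byte 2: 0xBC = 10111100 (10xxxxxx ✓), payload 111100.
Byte 3: 0x9E = 10011110 (10xxxxxx ✓), payload 011110.
Byte 4: 0xAA = 10101010 (10xxxxxx ✓), payload 101010.
Concatenate: 001111100011110101010 = 0x7C7AA (21 bits → U+7C7AA).

U+7C7AA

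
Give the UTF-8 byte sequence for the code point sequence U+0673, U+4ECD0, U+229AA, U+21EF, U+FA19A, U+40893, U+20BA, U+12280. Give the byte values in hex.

U+0673: 2-byte form → D9 B3.
U+4ECD0: 4-byte form → F1 8E B3 90.
U+229AA: 4-byte form → F0 A2 A6 AA.
U+21EF: 3-byte form → E2 87 AF.
U+FA19A: 4-byte form → F3 BA 86 9A.
U+40893: 4-byte form → F1 80 A2 93.
U+20BA: 3-byte form → E2 82 BA.
U+12280: 4-byte form → F0 92 8A 80.
Concatenated (28 bytes): D9 B3 F1 8E B3 90 F0 A2 A6 AA E2 87 AF F3 BA 86 9A F1 80 A2 93 E2 82 BA F0 92 8A 80.

D9 B3 F1 8E B3 90 F0 A2 A6 AA E2 87 AF F3 BA 86 9A F1 80 A2 93 E2 82 BA F0 92 8A 80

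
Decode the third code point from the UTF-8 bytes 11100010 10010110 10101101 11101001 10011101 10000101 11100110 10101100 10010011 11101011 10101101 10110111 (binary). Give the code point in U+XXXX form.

Offset 0: leading byte 0xE2 = 11100010 → 3-byte char #1 = E2 96 AD.
Offset 3: leading byte 0xE9 = 11101001 → 3-byte char #2 = E9 9D 85.
Offset 6: leading byte 0xE6 = 11100110 → 3-byte char #3 = E6 AC 93.
Leading byte 0xE6 = 11100110 matches 1110xxxx → 3-byte sequence.
Byte 1: 0xE6 = 11100110, payload 0110 (4 bits).
Byte 2: 0xAC = 10101100 (10xxxxxx ✓), payload 101100.
Byte 3: 0x93 = 10010011 (10xxxxxx ✓), payload 010011.
Concatenate: 0110101100010011 = 0x6B13 (16 bits → U+6B13).

U+6B13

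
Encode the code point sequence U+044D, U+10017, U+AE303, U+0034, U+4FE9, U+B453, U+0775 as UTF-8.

D1 8D F0 90 80 97 F2 AE 8C 83 34 E4 BF A9 EB 91 93 DD B5

U+044D: 2-byte form → D1 8D.
U+10017: 4-byte form → F0 90 80 97.
U+AE303: 4-byte form → F2 AE 8C 83.
U+0034: 1-byte form → 34.
U+4FE9: 3-byte form → E4 BF A9.
U+B453: 3-byte form → EB 91 93.
U+0775: 2-byte form → DD B5.
Concatenated (19 bytes): D1 8D F0 90 80 97 F2 AE 8C 83 34 E4 BF A9 EB 91 93 DD B5.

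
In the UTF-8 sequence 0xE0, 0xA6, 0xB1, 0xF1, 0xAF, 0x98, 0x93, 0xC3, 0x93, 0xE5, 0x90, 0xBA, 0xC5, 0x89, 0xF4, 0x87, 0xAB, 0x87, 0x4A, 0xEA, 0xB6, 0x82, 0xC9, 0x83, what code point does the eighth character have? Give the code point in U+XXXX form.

Offset 0: leading byte 0xE0 = 11100000 → 3-byte char #1 = E0 A6 B1.
Offset 3: leading byte 0xF1 = 11110001 → 4-byte char #2 = F1 AF 98 93.
Offset 7: leading byte 0xC3 = 11000011 → 2-byte char #3 = C3 93.
Offset 9: leading byte 0xE5 = 11100101 → 3-byte char #4 = E5 90 BA.
Offset 12: leading byte 0xC5 = 11000101 → 2-byte char #5 = C5 89.
Offset 14: leading byte 0xF4 = 11110100 → 4-byte char #6 = F4 87 AB 87.
Offset 18: leading byte 0x4A = 01001010 → 1-byte char #7 = 4A.
Offset 19: leading byte 0xEA = 11101010 → 3-byte char #8 = EA B6 82.
Leading byte 0xEA = 11101010 matches 1110xxxx → 3-byte sequence.
Byte 1: 0xEA = 11101010, payload 1010 (4 bits).
Byte 2: 0xB6 = 10110110 (10xxxxxx ✓), payload 110110.
Byte 3: 0x82 = 10000010 (10xxxxxx ✓), payload 000010.
Concatenate: 1010110110000010 = 0xAD82 (16 bits → U+AD82).

U+AD82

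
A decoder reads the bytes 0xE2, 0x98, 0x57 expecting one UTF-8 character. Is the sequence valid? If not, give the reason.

Leading byte 0xE2 = 11100010 → 3-byte form.
Byte 3 is 0x57 = 01010111, which is not 10xxxxxx — expected a continuation byte.

invalid (non-continuation byte where continuation expected)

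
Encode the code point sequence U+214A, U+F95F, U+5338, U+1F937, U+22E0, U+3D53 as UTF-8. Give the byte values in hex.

U+214A: 3-byte form → E2 85 8A.
U+F95F: 3-byte form → EF A5 9F.
U+5338: 3-byte form → E5 8C B8.
U+1F937: 4-byte form → F0 9F A4 B7.
U+22E0: 3-byte form → E2 8B A0.
U+3D53: 3-byte form → E3 B5 93.
Concatenated (19 bytes): E2 85 8A EF A5 9F E5 8C B8 F0 9F A4 B7 E2 8B A0 E3 B5 93.

E2 85 8A EF A5 9F E5 8C B8 F0 9F A4 B7 E2 8B A0 E3 B5 93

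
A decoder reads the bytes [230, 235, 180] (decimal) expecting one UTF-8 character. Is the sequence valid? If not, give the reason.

invalid (non-continuation byte where continuation expected)

Leading byte 0xE6 = 11100110 → 3-byte form.
Byte 2 is 0xEB = 11101011, which is not 10xxxxxx — expected a continuation byte.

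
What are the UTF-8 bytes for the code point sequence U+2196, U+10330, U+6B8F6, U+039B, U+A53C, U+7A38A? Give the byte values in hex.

E2 86 96 F0 90 8C B0 F1 AB A3 B6 CE 9B EA 94 BC F1 BA 8E 8A

U+2196: 3-byte form → E2 86 96.
U+10330: 4-byte form → F0 90 8C B0.
U+6B8F6: 4-byte form → F1 AB A3 B6.
U+039B: 2-byte form → CE 9B.
U+A53C: 3-byte form → EA 94 BC.
U+7A38A: 4-byte form → F1 BA 8E 8A.
Concatenated (20 bytes): E2 86 96 F0 90 8C B0 F1 AB A3 B6 CE 9B EA 94 BC F1 BA 8E 8A.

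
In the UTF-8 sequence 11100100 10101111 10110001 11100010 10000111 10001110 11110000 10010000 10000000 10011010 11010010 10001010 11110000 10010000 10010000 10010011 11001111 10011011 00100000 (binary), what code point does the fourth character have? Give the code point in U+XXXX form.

Offset 0: leading byte 0xE4 = 11100100 → 3-byte char #1 = E4 AF B1.
Offset 3: leading byte 0xE2 = 11100010 → 3-byte char #2 = E2 87 8E.
Offset 6: leading byte 0xF0 = 11110000 → 4-byte char #3 = F0 90 80 9A.
Offset 10: leading byte 0xD2 = 11010010 → 2-byte char #4 = D2 8A.
Leading byte 0xD2 = 11010010 matches 110xxxxx → 2-byte sequence.
Byte 1: 0xD2 = 11010010, payload 10010 (5 bits).
Byte 2: 0x8A = 10001010 (10xxxxxx ✓), payload 001010.
Concatenate: 10010001010 = 0x48A (11 bits → U+048A).

U+048A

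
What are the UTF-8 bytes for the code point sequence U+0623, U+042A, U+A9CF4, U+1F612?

D8 A3 D0 AA F2 A9 B3 B4 F0 9F 98 92

U+0623: 2-byte form → D8 A3.
U+042A: 2-byte form → D0 AA.
U+A9CF4: 4-byte form → F2 A9 B3 B4.
U+1F612: 4-byte form → F0 9F 98 92.
Concatenated (12 bytes): D8 A3 D0 AA F2 A9 B3 B4 F0 9F 98 92.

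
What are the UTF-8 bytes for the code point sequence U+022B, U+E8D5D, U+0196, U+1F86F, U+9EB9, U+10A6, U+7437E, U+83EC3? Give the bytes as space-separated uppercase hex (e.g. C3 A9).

C8 AB F3 A8 B5 9D C6 96 F0 9F A1 AF E9 BA B9 E1 82 A6 F1 B4 8D BE F2 83 BB 83

U+022B: 2-byte form → C8 AB.
U+E8D5D: 4-byte form → F3 A8 B5 9D.
U+0196: 2-byte form → C6 96.
U+1F86F: 4-byte form → F0 9F A1 AF.
U+9EB9: 3-byte form → E9 BA B9.
U+10A6: 3-byte form → E1 82 A6.
U+7437E: 4-byte form → F1 B4 8D BE.
U+83EC3: 4-byte form → F2 83 BB 83.
Concatenated (26 bytes): C8 AB F3 A8 B5 9D C6 96 F0 9F A1 AF E9 BA B9 E1 82 A6 F1 B4 8D BE F2 83 BB 83.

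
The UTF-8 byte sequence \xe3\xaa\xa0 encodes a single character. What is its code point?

U+3AA0

Leading byte 0xE3 = 11100011 matches 1110xxxx → 3-byte sequence.
Byte 1: 0xE3 = 11100011, payload 0011 (4 bits).
Byte 2: 0xAA = 10101010 (10xxxxxx ✓), payload 101010.
Byte 3: 0xA0 = 10100000 (10xxxxxx ✓), payload 100000.
Concatenate: 0011101010100000 = 0x3AA0 (16 bits → U+3AA0).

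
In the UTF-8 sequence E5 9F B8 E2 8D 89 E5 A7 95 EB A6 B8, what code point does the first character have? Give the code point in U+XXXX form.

U+57F8

Offset 0: leading byte 0xE5 = 11100101 → 3-byte char #1 = E5 9F B8.
Leading byte 0xE5 = 11100101 matches 1110xxxx → 3-byte sequence.
Byte 1: 0xE5 = 11100101, payload 0101 (4 bits).
Byte 2: 0x9F = 10011111 (10xxxxxx ✓), payload 011111.
Byte 3: 0xB8 = 10111000 (10xxxxxx ✓), payload 111000.
Concatenate: 0101011111111000 = 0x57F8 (16 bits → U+57F8).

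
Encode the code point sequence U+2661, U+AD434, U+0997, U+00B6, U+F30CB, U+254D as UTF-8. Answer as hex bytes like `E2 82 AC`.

E2 99 A1 F2 AD 90 B4 E0 A6 97 C2 B6 F3 B3 83 8B E2 95 8D

U+2661: 3-byte form → E2 99 A1.
U+AD434: 4-byte form → F2 AD 90 B4.
U+0997: 3-byte form → E0 A6 97.
U+00B6: 2-byte form → C2 B6.
U+F30CB: 4-byte form → F3 B3 83 8B.
U+254D: 3-byte form → E2 95 8D.
Concatenated (19 bytes): E2 99 A1 F2 AD 90 B4 E0 A6 97 C2 B6 F3 B3 83 8B E2 95 8D.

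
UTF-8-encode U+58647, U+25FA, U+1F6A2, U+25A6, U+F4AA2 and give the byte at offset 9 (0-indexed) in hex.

0x9A

U+58647 → 4-byte form F1 98 99 87 at offsets 0–3.
U+25FA → 3-byte form E2 97 BA at offsets 4–6.
U+1F6A2 → 4-byte form F0 9F 9A A2 at offsets 7–10.
Offset 9 falls in char 3's range; it's byte 3 of F0 9F 9A A2 = 0x9A.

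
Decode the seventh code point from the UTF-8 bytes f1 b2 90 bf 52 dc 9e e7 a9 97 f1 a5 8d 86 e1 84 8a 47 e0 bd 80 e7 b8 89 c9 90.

Offset 0: leading byte 0xF1 = 11110001 → 4-byte char #1 = F1 B2 90 BF.
Offset 4: leading byte 0x52 = 01010010 → 1-byte char #2 = 52.
Offset 5: leading byte 0xDC = 11011100 → 2-byte char #3 = DC 9E.
Offset 7: leading byte 0xE7 = 11100111 → 3-byte char #4 = E7 A9 97.
Offset 10: leading byte 0xF1 = 11110001 → 4-byte char #5 = F1 A5 8D 86.
Offset 14: leading byte 0xE1 = 11100001 → 3-byte char #6 = E1 84 8A.
Offset 17: leading byte 0x47 = 01000111 → 1-byte char #7 = 47.
Leading byte 0x47 = 01000111 matches 0xxxxxxx → 1-byte sequence.
Byte 1: 0x47 = 01000111, payload 1000111 (7 bits).
Concatenate: 1000111 = 0x47 (7 bits → U+0047).

U+0047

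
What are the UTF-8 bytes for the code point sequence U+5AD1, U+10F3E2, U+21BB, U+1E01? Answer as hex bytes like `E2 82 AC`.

E5 AB 91 F4 8F 8F A2 E2 86 BB E1 B8 81

U+5AD1: 3-byte form → E5 AB 91.
U+10F3E2: 4-byte form → F4 8F 8F A2.
U+21BB: 3-byte form → E2 86 BB.
U+1E01: 3-byte form → E1 B8 81.
Concatenated (13 bytes): E5 AB 91 F4 8F 8F A2 E2 86 BB E1 B8 81.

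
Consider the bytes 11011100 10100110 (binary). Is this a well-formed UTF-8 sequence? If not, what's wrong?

valid

Leading byte 0xDC = 11011100 → 2-byte form.
Continuation bytes 0xA6=10100110 all match 10xxxxxx.
Decoded value 0x726 is ≥ 0x80 (shortest form) and not a surrogate.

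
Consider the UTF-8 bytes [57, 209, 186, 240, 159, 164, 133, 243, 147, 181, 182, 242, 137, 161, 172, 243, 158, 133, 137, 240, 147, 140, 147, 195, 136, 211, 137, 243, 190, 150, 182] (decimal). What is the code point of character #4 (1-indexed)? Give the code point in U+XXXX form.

U+D3D76

Offset 0: leading byte 0x39 = 00111001 → 1-byte char #1 = 39.
Offset 1: leading byte 0xD1 = 11010001 → 2-byte char #2 = D1 BA.
Offset 3: leading byte 0xF0 = 11110000 → 4-byte char #3 = F0 9F A4 85.
Offset 7: leading byte 0xF3 = 11110011 → 4-byte char #4 = F3 93 B5 B6.
Leading byte 0xF3 = 11110011 matches 11110xxx → 4-byte sequence.
Byte 1: 0xF3 = 11110011, payload 011 (3 bits).
Byte 2: 0x93 = 10010011 (10xxxxxx ✓), payload 010011.
Byte 3: 0xB5 = 10110101 (10xxxxxx ✓), payload 110101.
Byte 4: 0xB6 = 10110110 (10xxxxxx ✓), payload 110110.
Concatenate: 011010011110101110110 = 0xD3D76 (21 bits → U+D3D76).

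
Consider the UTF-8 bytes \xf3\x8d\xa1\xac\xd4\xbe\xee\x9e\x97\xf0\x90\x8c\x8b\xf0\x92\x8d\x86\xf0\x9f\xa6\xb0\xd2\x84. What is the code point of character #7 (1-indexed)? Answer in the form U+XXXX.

U+0484

Offset 0: leading byte 0xF3 = 11110011 → 4-byte char #1 = F3 8D A1 AC.
Offset 4: leading byte 0xD4 = 11010100 → 2-byte char #2 = D4 BE.
Offset 6: leading byte 0xEE = 11101110 → 3-byte char #3 = EE 9E 97.
Offset 9: leading byte 0xF0 = 11110000 → 4-byte char #4 = F0 90 8C 8B.
Offset 13: leading byte 0xF0 = 11110000 → 4-byte char #5 = F0 92 8D 86.
Offset 17: leading byte 0xF0 = 11110000 → 4-byte char #6 = F0 9F A6 B0.
Offset 21: leading byte 0xD2 = 11010010 → 2-byte char #7 = D2 84.
Leading byte 0xD2 = 11010010 matches 110xxxxx → 2-byte sequence.
Byte 1: 0xD2 = 11010010, payload 10010 (5 bits).
Byte 2: 0x84 = 10000100 (10xxxxxx ✓), payload 000100.
Concatenate: 10010000100 = 0x484 (11 bits → U+0484).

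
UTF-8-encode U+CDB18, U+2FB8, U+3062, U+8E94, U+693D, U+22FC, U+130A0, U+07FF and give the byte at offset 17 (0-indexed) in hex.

U+CDB18 → 4-byte form F3 8D AC 98 at offsets 0–3.
U+2FB8 → 3-byte form E2 BE B8 at offsets 4–6.
U+3062 → 3-byte form E3 81 A2 at offsets 7–9.
U+8E94 → 3-byte form E8 BA 94 at offsets 10–12.
U+693D → 3-byte form E6 A4 BD at offsets 13–15.
U+22FC → 3-byte form E2 8B BC at offsets 16–18.
Offset 17 falls in char 6's range; it's byte 2 of E2 8B BC = 0x8B.

0x8B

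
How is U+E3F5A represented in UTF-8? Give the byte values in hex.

U+E3F5A = 0xE3F5A = 933722 decimal. In range U+10000–U+10FFFF → 4-byte form: 11110xxx 10xxxxxx 10xxxxxx 10xxxxxx.
Binary (21 bits): 011100011111101011010.
Split 3+6+6+6: 011 | 100011 | 111101 | 011010.
Byte 1: 11110011 = 0xF3.
Byte 2: 10100011 = 0xA3.
Byte 3: 10111101 = 0xBD.
Byte 4: 10011010 = 0x9A.

F3 A3 BD 9A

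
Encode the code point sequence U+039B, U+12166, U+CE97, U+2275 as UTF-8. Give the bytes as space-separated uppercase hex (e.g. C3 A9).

U+039B: 2-byte form → CE 9B.
U+12166: 4-byte form → F0 92 85 A6.
U+CE97: 3-byte form → EC BA 97.
U+2275: 3-byte form → E2 89 B5.
Concatenated (12 bytes): CE 9B F0 92 85 A6 EC BA 97 E2 89 B5.

CE 9B F0 92 85 A6 EC BA 97 E2 89 B5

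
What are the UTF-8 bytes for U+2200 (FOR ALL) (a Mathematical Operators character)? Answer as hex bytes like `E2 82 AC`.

U+2200 = 0x2200 = 8704 decimal. In range U+0800–U+FFFF → 3-byte form: 1110xxxx 10xxxxxx 10xxxxxx.
Binary (16 bits): 0010001000000000.
Split 4+6+6: 0010 | 001000 | 000000.
Byte 1: 11100010 = 0xE2.
Byte 2: 10001000 = 0x88.
Byte 3: 10000000 = 0x80.

E2 88 80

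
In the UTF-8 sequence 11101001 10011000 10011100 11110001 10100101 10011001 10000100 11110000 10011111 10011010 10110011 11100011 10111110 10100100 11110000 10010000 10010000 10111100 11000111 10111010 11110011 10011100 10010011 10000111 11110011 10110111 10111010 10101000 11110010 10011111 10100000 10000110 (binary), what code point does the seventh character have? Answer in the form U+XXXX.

Offset 0: leading byte 0xE9 = 11101001 → 3-byte char #1 = E9 98 9C.
Offset 3: leading byte 0xF1 = 11110001 → 4-byte char #2 = F1 A5 99 84.
Offset 7: leading byte 0xF0 = 11110000 → 4-byte char #3 = F0 9F 9A B3.
Offset 11: leading byte 0xE3 = 11100011 → 3-byte char #4 = E3 BE A4.
Offset 14: leading byte 0xF0 = 11110000 → 4-byte char #5 = F0 90 90 BC.
Offset 18: leading byte 0xC7 = 11000111 → 2-byte char #6 = C7 BA.
Offset 20: leading byte 0xF3 = 11110011 → 4-byte char #7 = F3 9C 93 87.
Leading byte 0xF3 = 11110011 matches 11110xxx → 4-byte sequence.
Byte 1: 0xF3 = 11110011, payload 011 (3 bits).
Byte 2: 0x9C = 10011100 (10xxxxxx ✓), payload 011100.
Byte 3: 0x93 = 10010011 (10xxxxxx ✓), payload 010011.
Byte 4: 0x87 = 10000111 (10xxxxxx ✓), payload 000111.
Concatenate: 011011100010011000111 = 0xDC4C7 (21 bits → U+DC4C7).

U+DC4C7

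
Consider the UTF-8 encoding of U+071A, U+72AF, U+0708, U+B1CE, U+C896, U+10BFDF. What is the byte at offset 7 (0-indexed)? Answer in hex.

U+071A → 2-byte form DC 9A at offsets 0–1.
U+72AF → 3-byte form E7 8A AF at offsets 2–4.
U+0708 → 2-byte form DC 88 at offsets 5–6.
U+B1CE → 3-byte form EB 87 8E at offsets 7–9.
Offset 7 falls in char 4's range; it's byte 1 of EB 87 8E = 0xEB.

0xEB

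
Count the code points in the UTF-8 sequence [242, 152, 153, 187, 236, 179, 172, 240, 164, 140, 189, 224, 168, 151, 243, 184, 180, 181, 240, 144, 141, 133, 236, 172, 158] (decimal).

7

Byte at offset 0: 0xF2 = 11110010 → 4-byte char (#1). Advance 4.
Byte at offset 4: 0xEC = 11101100 → 3-byte char (#2). Advance 3.
Byte at offset 7: 0xF0 = 11110000 → 4-byte char (#3). Advance 4.
Byte at offset 11: 0xE0 = 11100000 → 3-byte char (#4). Advance 3.
Byte at offset 14: 0xF3 = 11110011 → 4-byte char (#5). Advance 4.
Byte at offset 18: 0xF0 = 11110000 → 4-byte char (#6). Advance 4.
Byte at offset 22: 0xEC = 11101100 → 3-byte char (#7). Advance 3.
Reached end at offset 25 after 7 code points.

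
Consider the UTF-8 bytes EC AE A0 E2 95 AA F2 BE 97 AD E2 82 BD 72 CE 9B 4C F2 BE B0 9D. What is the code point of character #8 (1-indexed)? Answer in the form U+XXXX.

U+BEC1D

Offset 0: leading byte 0xEC = 11101100 → 3-byte char #1 = EC AE A0.
Offset 3: leading byte 0xE2 = 11100010 → 3-byte char #2 = E2 95 AA.
Offset 6: leading byte 0xF2 = 11110010 → 4-byte char #3 = F2 BE 97 AD.
Offset 10: leading byte 0xE2 = 11100010 → 3-byte char #4 = E2 82 BD.
Offset 13: leading byte 0x72 = 01110010 → 1-byte char #5 = 72.
Offset 14: leading byte 0xCE = 11001110 → 2-byte char #6 = CE 9B.
Offset 16: leading byte 0x4C = 01001100 → 1-byte char #7 = 4C.
Offset 17: leading byte 0xF2 = 11110010 → 4-byte char #8 = F2 BE B0 9D.
Leading byte 0xF2 = 11110010 matches 11110xxx → 4-byte sequence.
Byte 1: 0xF2 = 11110010, payload 010 (3 bits).
Byte 2: 0xBE = 10111110 (10xxxxxx ✓), payload 111110.
Byte 3: 0xB0 = 10110000 (10xxxxxx ✓), payload 110000.
Byte 4: 0x9D = 10011101 (10xxxxxx ✓), payload 011101.
Concatenate: 010111110110000011101 = 0xBEC1D (21 bits → U+BEC1D).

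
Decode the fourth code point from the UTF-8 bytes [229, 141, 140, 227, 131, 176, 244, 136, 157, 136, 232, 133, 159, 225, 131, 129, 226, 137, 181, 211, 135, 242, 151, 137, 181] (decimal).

Offset 0: leading byte 0xE5 = 11100101 → 3-byte char #1 = E5 8D 8C.
Offset 3: leading byte 0xE3 = 11100011 → 3-byte char #2 = E3 83 B0.
Offset 6: leading byte 0xF4 = 11110100 → 4-byte char #3 = F4 88 9D 88.
Offset 10: leading byte 0xE8 = 11101000 → 3-byte char #4 = E8 85 9F.
Leading byte 0xE8 = 11101000 matches 1110xxxx → 3-byte sequence.
Byte 1: 0xE8 = 11101000, payload 1000 (4 bits).
Byte 2: 0x85 = 10000101 (10xxxxxx ✓), payload 000101.
Byte 3: 0x9F = 10011111 (10xxxxxx ✓), payload 011111.
Concatenate: 1000000101011111 = 0x815F (16 bits → U+815F).

U+815F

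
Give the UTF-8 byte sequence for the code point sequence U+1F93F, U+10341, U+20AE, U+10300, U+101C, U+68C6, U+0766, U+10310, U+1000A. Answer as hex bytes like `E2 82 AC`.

U+1F93F: 4-byte form → F0 9F A4 BF.
U+10341: 4-byte form → F0 90 8D 81.
U+20AE: 3-byte form → E2 82 AE.
U+10300: 4-byte form → F0 90 8C 80.
U+101C: 3-byte form → E1 80 9C.
U+68C6: 3-byte form → E6 A3 86.
U+0766: 2-byte form → DD A6.
U+10310: 4-byte form → F0 90 8C 90.
U+1000A: 4-byte form → F0 90 80 8A.
Concatenated (31 bytes): F0 9F A4 BF F0 90 8D 81 E2 82 AE F0 90 8C 80 E1 80 9C E6 A3 86 DD A6 F0 90 8C 90 F0 90 80 8A.

F0 9F A4 BF F0 90 8D 81 E2 82 AE F0 90 8C 80 E1 80 9C E6 A3 86 DD A6 F0 90 8C 90 F0 90 80 8A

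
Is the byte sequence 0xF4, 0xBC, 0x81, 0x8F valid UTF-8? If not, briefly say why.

Leading byte 0xF4 = 11110100 → 4-byte form.
Payload = 0x13C04F, which exceeds U+10FFFF, the maximum Unicode code point. (Leading bytes F5–FF, or F4 followed by ≥ 0x90, are invalid.)

invalid (encodes a value above U+10FFFF)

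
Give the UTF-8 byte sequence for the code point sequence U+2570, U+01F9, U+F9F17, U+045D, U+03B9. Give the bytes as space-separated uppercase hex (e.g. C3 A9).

U+2570: 3-byte form → E2 95 B0.
U+01F9: 2-byte form → C7 B9.
U+F9F17: 4-byte form → F3 B9 BC 97.
U+045D: 2-byte form → D1 9D.
U+03B9: 2-byte form → CE B9.
Concatenated (13 bytes): E2 95 B0 C7 B9 F3 B9 BC 97 D1 9D CE B9.

E2 95 B0 C7 B9 F3 B9 BC 97 D1 9D CE B9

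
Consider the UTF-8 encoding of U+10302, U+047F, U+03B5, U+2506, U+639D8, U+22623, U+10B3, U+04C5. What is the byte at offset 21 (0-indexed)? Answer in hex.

0xB3

U+10302 → 4-byte form F0 90 8C 82 at offsets 0–3.
U+047F → 2-byte form D1 BF at offsets 4–5.
U+03B5 → 2-byte form CE B5 at offsets 6–7.
U+2506 → 3-byte form E2 94 86 at offsets 8–10.
U+639D8 → 4-byte form F1 A3 A7 98 at offsets 11–14.
U+22623 → 4-byte form F0 A2 98 A3 at offsets 15–18.
U+10B3 → 3-byte form E1 82 B3 at offsets 19–21.
Offset 21 falls in char 7's range; it's byte 3 of E1 82 B3 = 0xB3.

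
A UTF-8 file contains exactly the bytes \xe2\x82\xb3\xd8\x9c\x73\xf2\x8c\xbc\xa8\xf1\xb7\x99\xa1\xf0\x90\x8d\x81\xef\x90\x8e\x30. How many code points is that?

8

Byte at offset 0: 0xE2 = 11100010 → 3-byte char (#1). Advance 3.
Byte at offset 3: 0xD8 = 11011000 → 2-byte char (#2). Advance 2.
Byte at offset 5: 0x73 = 01110011 → 1-byte char (#3). Advance 1.
Byte at offset 6: 0xF2 = 11110010 → 4-byte char (#4). Advance 4.
Byte at offset 10: 0xF1 = 11110001 → 4-byte char (#5). Advance 4.
Byte at offset 14: 0xF0 = 11110000 → 4-byte char (#6). Advance 4.
Byte at offset 18: 0xEF = 11101111 → 3-byte char (#7). Advance 3.
Byte at offset 21: 0x30 = 00110000 → 1-byte char (#8). Advance 1.
Reached end at offset 22 after 8 code points.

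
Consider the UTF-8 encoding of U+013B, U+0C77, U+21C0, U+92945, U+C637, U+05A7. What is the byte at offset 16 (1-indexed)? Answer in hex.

0xD6

1-indexed offset 16 is 0-indexed offset 15.
U+013B → 2-byte form C4 BB at offsets 0–1.
U+0C77 → 3-byte form E0 B1 B7 at offsets 2–4.
U+21C0 → 3-byte form E2 87 80 at offsets 5–7.
U+92945 → 4-byte form F2 92 A5 85 at offsets 8–11.
U+C637 → 3-byte form EC 98 B7 at offsets 12–14.
U+05A7 → 2-byte form D6 A7 at offsets 15–16.
Offset 15 falls in char 6's range; it's byte 1 of D6 A7 = 0xD6.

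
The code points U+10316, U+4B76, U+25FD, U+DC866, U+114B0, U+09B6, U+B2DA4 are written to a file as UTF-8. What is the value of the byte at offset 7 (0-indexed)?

0xE2

U+10316 → 4-byte form F0 90 8C 96 at offsets 0–3.
U+4B76 → 3-byte form E4 AD B6 at offsets 4–6.
U+25FD → 3-byte form E2 97 BD at offsets 7–9.
Offset 7 falls in char 3's range; it's byte 1 of E2 97 BD = 0xE2.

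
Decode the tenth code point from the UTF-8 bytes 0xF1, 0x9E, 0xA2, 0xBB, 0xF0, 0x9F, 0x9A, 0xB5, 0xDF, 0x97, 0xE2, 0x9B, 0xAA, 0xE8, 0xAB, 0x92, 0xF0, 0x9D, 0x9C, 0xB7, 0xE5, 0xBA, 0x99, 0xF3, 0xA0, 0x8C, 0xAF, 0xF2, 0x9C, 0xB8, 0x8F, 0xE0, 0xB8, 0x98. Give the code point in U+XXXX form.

Offset 0: leading byte 0xF1 = 11110001 → 4-byte char #1 = F1 9E A2 BB.
Offset 4: leading byte 0xF0 = 11110000 → 4-byte char #2 = F0 9F 9A B5.
Offset 8: leading byte 0xDF = 11011111 → 2-byte char #3 = DF 97.
Offset 10: leading byte 0xE2 = 11100010 → 3-byte char #4 = E2 9B AA.
Offset 13: leading byte 0xE8 = 11101000 → 3-byte char #5 = E8 AB 92.
Offset 16: leading byte 0xF0 = 11110000 → 4-byte char #6 = F0 9D 9C B7.
Offset 20: leading byte 0xE5 = 11100101 → 3-byte char #7 = E5 BA 99.
Offset 23: leading byte 0xF3 = 11110011 → 4-byte char #8 = F3 A0 8C AF.
Offset 27: leading byte 0xF2 = 11110010 → 4-byte char #9 = F2 9C B8 8F.
Offset 31: leading byte 0xE0 = 11100000 → 3-byte char #10 = E0 B8 98.
Leading byte 0xE0 = 11100000 matches 1110xxxx → 3-byte sequence.
Byte 1: 0xE0 = 11100000, payload 0000 (4 bits).
Byte 2: 0xB8 = 10111000 (10xxxxxx ✓), payload 111000.
Byte 3: 0x98 = 10011000 (10xxxxxx ✓), payload 011000.
Concatenate: 0000111000011000 = 0xE18 (16 bits → U+0E18).

U+0E18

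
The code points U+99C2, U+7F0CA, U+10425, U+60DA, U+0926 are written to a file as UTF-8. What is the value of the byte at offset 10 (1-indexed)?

0x90

1-indexed offset 10 is 0-indexed offset 9.
U+99C2 → 3-byte form E9 A7 82 at offsets 0–2.
U+7F0CA → 4-byte form F1 BF 83 8A at offsets 3–6.
U+10425 → 4-byte form F0 90 90 A5 at offsets 7–10.
Offset 9 falls in char 3's range; it's byte 3 of F0 90 90 A5 = 0x90.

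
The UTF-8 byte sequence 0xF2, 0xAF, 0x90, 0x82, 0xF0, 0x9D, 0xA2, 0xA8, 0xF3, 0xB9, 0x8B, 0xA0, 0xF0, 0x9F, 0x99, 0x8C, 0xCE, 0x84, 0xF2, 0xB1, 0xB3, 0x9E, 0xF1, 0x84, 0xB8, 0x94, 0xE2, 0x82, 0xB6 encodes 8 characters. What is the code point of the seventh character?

Offset 0: leading byte 0xF2 = 11110010 → 4-byte char #1 = F2 AF 90 82.
Offset 4: leading byte 0xF0 = 11110000 → 4-byte char #2 = F0 9D A2 A8.
Offset 8: leading byte 0xF3 = 11110011 → 4-byte char #3 = F3 B9 8B A0.
Offset 12: leading byte 0xF0 = 11110000 → 4-byte char #4 = F0 9F 99 8C.
Offset 16: leading byte 0xCE = 11001110 → 2-byte char #5 = CE 84.
Offset 18: leading byte 0xF2 = 11110010 → 4-byte char #6 = F2 B1 B3 9E.
Offset 22: leading byte 0xF1 = 11110001 → 4-byte char #7 = F1 84 B8 94.
Leading byte 0xF1 = 11110001 matches 11110xxx → 4-byte sequence.
Byte 1: 0xF1 = 11110001, payload 001 (3 bits).
Byte 2: 0x84 = 10000100 (10xxxxxx ✓), payload 000100.
Byte 3: 0xB8 = 10111000 (10xxxxxx ✓), payload 111000.
Byte 4: 0x94 = 10010100 (10xxxxxx ✓), payload 010100.
Concatenate: 001000100111000010100 = 0x44E14 (21 bits → U+44E14).

U+44E14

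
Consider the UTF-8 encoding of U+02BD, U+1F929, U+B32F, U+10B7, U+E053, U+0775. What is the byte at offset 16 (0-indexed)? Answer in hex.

U+02BD → 2-byte form CA BD at offsets 0–1.
U+1F929 → 4-byte form F0 9F A4 A9 at offsets 2–5.
U+B32F → 3-byte form EB 8C AF at offsets 6–8.
U+10B7 → 3-byte form E1 82 B7 at offsets 9–11.
U+E053 → 3-byte form EE 81 93 at offsets 12–14.
U+0775 → 2-byte form DD B5 at offsets 15–16.
Offset 16 falls in char 6's range; it's byte 2 of DD B5 = 0xB5.

0xB5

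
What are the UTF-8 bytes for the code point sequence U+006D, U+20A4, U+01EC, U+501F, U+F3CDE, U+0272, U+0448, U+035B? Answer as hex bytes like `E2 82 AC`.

6D E2 82 A4 C7 AC E5 80 9F F3 B3 B3 9E C9 B2 D1 88 CD 9B

U+006D: 1-byte form → 6D.
U+20A4: 3-byte form → E2 82 A4.
U+01EC: 2-byte form → C7 AC.
U+501F: 3-byte form → E5 80 9F.
U+F3CDE: 4-byte form → F3 B3 B3 9E.
U+0272: 2-byte form → C9 B2.
U+0448: 2-byte form → D1 88.
U+035B: 2-byte form → CD 9B.
Concatenated (19 bytes): 6D E2 82 A4 C7 AC E5 80 9F F3 B3 B3 9E C9 B2 D1 88 CD 9B.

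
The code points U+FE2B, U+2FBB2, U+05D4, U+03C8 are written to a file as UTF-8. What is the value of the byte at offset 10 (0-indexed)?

U+FE2B → 3-byte form EF B8 AB at offsets 0–2.
U+2FBB2 → 4-byte form F0 AF AE B2 at offsets 3–6.
U+05D4 → 2-byte form D7 94 at offsets 7–8.
U+03C8 → 2-byte form CF 88 at offsets 9–10.
Offset 10 falls in char 4's range; it's byte 2 of CF 88 = 0x88.

0x88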